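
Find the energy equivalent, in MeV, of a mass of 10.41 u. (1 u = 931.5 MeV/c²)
E = mc² = 9697 MeV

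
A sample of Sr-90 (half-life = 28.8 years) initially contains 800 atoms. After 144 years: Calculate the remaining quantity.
N = N₀(1/2)^(t/t½) = 25 atoms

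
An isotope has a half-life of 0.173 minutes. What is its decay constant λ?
λ = ln(2)/t½ = 4.007 minute⁻¹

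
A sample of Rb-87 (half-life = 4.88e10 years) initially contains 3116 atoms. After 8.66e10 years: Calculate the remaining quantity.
N = N₀(1/2)^(t/t½) = 910.7 atoms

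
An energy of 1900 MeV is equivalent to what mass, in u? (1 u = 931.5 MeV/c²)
m = E/c² = 2.04 u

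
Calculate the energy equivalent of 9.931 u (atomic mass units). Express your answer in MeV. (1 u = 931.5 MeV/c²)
E = mc² = 9251 MeV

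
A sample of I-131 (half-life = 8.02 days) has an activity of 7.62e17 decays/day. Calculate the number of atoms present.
N = A/λ = 8.817e18 atoms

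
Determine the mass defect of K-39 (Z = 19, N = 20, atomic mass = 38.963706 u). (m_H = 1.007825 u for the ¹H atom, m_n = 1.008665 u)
Δm = Z·m_H + N·m_n − M = 0.3583 u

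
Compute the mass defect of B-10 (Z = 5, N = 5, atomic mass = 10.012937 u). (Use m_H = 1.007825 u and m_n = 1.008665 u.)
Δm = Z·m_H + N·m_n − M = 0.06951 u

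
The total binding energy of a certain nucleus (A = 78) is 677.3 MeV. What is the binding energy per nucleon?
B.E./A = 677.3/78 = 8.683 MeV/nucleon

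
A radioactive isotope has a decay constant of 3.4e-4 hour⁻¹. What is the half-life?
t½ = ln(2)/λ = 2039 hours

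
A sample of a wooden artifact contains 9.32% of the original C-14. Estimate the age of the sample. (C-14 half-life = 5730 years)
Age = t½ × log₂(1/ratio) = 19620 years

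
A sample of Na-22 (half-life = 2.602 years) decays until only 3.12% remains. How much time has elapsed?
t = t½ × log₂(N₀/N) = 13.02 years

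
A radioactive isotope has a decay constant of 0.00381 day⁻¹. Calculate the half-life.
t½ = ln(2)/λ = 181.9 days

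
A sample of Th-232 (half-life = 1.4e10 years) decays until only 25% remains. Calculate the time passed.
t = t½ × log₂(N₀/N) = 2.8e10 years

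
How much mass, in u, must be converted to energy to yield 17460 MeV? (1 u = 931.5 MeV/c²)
m = E/c² = 18.74 u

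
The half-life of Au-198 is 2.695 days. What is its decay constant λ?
λ = ln(2)/t½ = 0.2572 day⁻¹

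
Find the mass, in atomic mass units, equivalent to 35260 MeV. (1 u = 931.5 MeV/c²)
m = E/c² = 37.85 u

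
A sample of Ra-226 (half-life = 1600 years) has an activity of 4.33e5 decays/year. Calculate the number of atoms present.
N = A/λ = 9.995e8 atoms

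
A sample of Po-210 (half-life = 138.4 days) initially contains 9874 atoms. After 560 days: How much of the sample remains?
N = N₀(1/2)^(t/t½) = 597.7 atoms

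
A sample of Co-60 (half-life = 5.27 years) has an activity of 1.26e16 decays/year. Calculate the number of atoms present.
N = A/λ = 9.58e16 atoms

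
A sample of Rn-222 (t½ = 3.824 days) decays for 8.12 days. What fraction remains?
N/N₀ = (1/2)^(t/t½) = 0.2295 = 23%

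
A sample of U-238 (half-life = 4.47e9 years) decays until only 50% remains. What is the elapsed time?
t = t½ × log₂(N₀/N) = 4.47e9 years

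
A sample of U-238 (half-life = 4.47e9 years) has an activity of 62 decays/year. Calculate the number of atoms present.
N = A/λ = 3.998e11 atoms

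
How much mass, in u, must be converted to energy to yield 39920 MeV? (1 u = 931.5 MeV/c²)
m = E/c² = 42.86 u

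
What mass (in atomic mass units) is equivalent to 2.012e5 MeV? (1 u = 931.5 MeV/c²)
m = E/c² = 216 u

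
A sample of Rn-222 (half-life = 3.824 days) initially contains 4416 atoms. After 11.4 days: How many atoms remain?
N = N₀(1/2)^(t/t½) = 559.3 atoms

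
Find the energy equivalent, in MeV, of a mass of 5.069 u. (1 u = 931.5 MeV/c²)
E = mc² = 4722 MeV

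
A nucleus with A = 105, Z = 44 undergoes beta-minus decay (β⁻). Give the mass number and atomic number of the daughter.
Daughter: A = 105, Z = 45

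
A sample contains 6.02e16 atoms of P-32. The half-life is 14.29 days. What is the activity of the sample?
A = λN = 2.92e15 decays/day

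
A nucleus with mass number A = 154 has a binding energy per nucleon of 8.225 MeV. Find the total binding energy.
B.E. = 8.225 × 154 = 1267 MeV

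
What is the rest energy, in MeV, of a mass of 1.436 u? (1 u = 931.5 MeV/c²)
E = mc² = 1338 MeV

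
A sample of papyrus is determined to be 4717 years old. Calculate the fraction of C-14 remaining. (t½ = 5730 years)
N/N₀ = (1/2)^(t/t½) = 0.5652 = 56.5%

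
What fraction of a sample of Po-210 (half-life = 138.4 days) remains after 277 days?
N/N₀ = (1/2)^(t/t½) = 0.2497 = 25%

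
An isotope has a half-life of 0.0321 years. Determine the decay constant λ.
λ = ln(2)/t½ = 21.59 year⁻¹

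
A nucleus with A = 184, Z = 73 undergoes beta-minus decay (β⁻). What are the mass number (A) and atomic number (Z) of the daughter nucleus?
Daughter: A = 184, Z = 74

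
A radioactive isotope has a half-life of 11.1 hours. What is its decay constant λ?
λ = ln(2)/t½ = 0.06245 hour⁻¹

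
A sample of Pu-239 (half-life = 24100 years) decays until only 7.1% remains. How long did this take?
t = t½ × log₂(N₀/N) = 91970 years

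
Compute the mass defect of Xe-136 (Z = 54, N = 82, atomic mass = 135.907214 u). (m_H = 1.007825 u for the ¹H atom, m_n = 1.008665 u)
Δm = Z·m_H + N·m_n − M = 1.226 u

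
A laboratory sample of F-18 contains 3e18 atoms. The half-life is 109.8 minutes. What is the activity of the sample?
A = λN = 1.894e16 decays/minute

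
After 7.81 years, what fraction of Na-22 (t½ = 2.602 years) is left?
N/N₀ = (1/2)^(t/t½) = 0.1249 = 12.5%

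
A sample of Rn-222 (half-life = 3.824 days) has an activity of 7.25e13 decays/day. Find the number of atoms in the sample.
N = A/λ = 4e14 atoms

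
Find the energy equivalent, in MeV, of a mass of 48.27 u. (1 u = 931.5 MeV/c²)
E = mc² = 44960 MeV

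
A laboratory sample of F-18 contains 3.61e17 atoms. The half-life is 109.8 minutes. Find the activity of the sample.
A = λN = 2.279e15 decays/minute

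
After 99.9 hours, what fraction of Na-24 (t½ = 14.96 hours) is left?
N/N₀ = (1/2)^(t/t½) = 0.009767 = 0.977%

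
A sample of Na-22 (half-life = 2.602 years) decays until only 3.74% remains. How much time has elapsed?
t = t½ × log₂(N₀/N) = 12.34 years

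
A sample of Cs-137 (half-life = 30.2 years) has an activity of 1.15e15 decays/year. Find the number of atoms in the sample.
N = A/λ = 5.01e16 atoms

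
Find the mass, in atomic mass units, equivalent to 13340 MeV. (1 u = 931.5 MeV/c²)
m = E/c² = 14.32 u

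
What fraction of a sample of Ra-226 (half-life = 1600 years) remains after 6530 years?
N/N₀ = (1/2)^(t/t½) = 0.05908 = 5.91%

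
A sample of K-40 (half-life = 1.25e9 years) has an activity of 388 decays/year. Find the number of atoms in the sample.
N = A/λ = 6.997e11 atoms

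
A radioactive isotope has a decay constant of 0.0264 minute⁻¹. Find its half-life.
t½ = ln(2)/λ = 26.26 minutes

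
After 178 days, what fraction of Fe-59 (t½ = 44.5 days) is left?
N/N₀ = (1/2)^(t/t½) = 0.0625 = 6.25%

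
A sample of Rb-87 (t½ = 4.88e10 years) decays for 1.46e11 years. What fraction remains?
N/N₀ = (1/2)^(t/t½) = 0.1257 = 12.6%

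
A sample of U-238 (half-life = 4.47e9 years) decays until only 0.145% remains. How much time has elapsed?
t = t½ × log₂(N₀/N) = 4.215e10 years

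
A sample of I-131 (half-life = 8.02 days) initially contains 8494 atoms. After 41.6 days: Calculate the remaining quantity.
N = N₀(1/2)^(t/t½) = 233.2 atoms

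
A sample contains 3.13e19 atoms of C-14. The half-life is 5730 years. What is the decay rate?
A = λN = 3.786e15 decays/year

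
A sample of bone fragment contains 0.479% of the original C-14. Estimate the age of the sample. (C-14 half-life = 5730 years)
Age = t½ × log₂(1/ratio) = 44150 years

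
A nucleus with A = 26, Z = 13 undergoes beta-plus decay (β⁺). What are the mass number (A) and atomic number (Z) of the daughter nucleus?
Daughter: A = 26, Z = 12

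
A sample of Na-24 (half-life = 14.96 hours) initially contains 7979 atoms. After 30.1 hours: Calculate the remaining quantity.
N = N₀(1/2)^(t/t½) = 1978 atoms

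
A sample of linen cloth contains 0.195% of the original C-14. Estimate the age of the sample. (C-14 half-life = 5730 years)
Age = t½ × log₂(1/ratio) = 51580 years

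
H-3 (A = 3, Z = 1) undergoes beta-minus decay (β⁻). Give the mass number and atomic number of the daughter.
Daughter: A = 3, Z = 2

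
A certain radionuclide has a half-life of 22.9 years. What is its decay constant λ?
λ = ln(2)/t½ = 0.03027 year⁻¹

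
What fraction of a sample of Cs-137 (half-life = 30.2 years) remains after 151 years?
N/N₀ = (1/2)^(t/t½) = 0.03125 = 3.12%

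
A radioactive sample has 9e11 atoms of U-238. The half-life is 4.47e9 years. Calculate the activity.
A = λN = 139.6 decays/year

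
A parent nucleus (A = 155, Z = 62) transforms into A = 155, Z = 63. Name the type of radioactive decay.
ΔA = 0, ΔZ = +1 ⇒ beta-minus decay (β⁻)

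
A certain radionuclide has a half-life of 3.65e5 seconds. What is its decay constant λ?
λ = ln(2)/t½ = 1.899e-6 second⁻¹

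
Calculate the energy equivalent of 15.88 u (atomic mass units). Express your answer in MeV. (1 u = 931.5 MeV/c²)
E = mc² = 14790 MeV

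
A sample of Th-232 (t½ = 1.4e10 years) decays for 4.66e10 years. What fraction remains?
N/N₀ = (1/2)^(t/t½) = 0.09954 = 9.95%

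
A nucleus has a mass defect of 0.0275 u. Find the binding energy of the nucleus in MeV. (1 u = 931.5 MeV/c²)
B.E. = Δm × 931.5 = 25.62 MeV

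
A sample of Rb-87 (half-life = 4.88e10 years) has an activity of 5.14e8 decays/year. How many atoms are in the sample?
N = A/λ = 3.619e19 atoms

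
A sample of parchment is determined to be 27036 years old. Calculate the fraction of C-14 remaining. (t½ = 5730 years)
N/N₀ = (1/2)^(t/t½) = 0.03799 = 3.8%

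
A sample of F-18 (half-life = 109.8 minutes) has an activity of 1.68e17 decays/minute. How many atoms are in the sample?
N = A/λ = 2.661e19 atoms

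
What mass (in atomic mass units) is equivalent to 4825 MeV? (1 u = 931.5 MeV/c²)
m = E/c² = 5.18 u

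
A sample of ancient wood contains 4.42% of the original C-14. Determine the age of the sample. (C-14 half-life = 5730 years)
Age = t½ × log₂(1/ratio) = 25780 years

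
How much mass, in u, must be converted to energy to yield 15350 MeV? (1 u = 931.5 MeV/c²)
m = E/c² = 16.48 u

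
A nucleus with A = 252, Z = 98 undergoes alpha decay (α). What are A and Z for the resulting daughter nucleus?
Daughter: A = 248, Z = 96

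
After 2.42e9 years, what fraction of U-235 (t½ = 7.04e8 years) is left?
N/N₀ = (1/2)^(t/t½) = 0.0923 = 9.23%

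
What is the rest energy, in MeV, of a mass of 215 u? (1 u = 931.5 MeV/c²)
E = mc² = 2.003e5 MeV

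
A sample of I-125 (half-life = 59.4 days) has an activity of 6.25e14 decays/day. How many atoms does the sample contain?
N = A/λ = 5.356e16 atoms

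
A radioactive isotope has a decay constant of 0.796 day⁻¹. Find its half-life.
t½ = ln(2)/λ = 0.8708 days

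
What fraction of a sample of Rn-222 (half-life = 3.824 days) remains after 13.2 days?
N/N₀ = (1/2)^(t/t½) = 0.09139 = 9.14%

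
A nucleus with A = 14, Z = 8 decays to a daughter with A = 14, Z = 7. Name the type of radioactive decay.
ΔA = 0, ΔZ = -1 ⇒ beta-plus decay (β⁺) or electron capture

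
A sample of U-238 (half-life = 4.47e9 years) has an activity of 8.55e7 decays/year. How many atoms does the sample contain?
N = A/λ = 5.514e17 atoms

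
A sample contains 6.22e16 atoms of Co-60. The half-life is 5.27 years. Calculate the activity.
A = λN = 8.181e15 decays/year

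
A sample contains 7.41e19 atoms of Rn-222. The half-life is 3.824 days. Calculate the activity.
A = λN = 1.343e19 decays/day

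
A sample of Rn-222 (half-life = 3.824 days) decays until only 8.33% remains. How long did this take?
t = t½ × log₂(N₀/N) = 13.71 days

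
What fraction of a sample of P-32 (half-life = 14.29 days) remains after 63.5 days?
N/N₀ = (1/2)^(t/t½) = 0.04595 = 4.6%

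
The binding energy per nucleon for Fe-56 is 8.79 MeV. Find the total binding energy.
B.E. = 8.79 × 56 = 492.2 MeV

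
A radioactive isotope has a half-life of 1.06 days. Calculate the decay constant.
λ = ln(2)/t½ = 0.6539 day⁻¹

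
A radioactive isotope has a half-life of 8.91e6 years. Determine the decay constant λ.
λ = ln(2)/t½ = 7.779e-8 year⁻¹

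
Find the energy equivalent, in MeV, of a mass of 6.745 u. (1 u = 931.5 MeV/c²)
E = mc² = 6283 MeV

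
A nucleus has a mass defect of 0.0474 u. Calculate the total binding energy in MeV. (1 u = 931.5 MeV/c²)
B.E. = Δm × 931.5 = 44.15 MeV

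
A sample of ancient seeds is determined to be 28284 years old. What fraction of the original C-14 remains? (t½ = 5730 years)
N/N₀ = (1/2)^(t/t½) = 0.03266 = 3.27%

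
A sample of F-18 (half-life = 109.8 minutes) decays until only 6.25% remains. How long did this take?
t = t½ × log₂(N₀/N) = 439.2 minutes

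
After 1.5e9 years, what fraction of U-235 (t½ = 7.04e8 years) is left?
N/N₀ = (1/2)^(t/t½) = 0.2283 = 22.8%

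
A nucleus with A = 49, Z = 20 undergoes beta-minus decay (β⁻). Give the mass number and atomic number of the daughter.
Daughter: A = 49, Z = 21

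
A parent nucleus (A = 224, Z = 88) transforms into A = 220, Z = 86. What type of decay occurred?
ΔA = -4, ΔZ = -2 ⇒ alpha decay (α)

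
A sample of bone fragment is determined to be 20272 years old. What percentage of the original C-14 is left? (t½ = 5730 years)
N/N₀ = (1/2)^(t/t½) = 0.0861 = 8.61%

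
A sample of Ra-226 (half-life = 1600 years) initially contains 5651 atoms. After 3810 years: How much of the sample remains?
N = N₀(1/2)^(t/t½) = 1085 atoms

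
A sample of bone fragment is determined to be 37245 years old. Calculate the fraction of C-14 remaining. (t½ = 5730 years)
N/N₀ = (1/2)^(t/t½) = 0.01105 = 1.1%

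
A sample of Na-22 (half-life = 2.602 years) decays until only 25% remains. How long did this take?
t = t½ × log₂(N₀/N) = 5.204 years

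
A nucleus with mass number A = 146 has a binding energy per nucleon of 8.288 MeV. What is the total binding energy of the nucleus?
B.E. = 8.288 × 146 = 1210 MeV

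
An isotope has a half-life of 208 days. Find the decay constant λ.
λ = ln(2)/t½ = 0.003332 day⁻¹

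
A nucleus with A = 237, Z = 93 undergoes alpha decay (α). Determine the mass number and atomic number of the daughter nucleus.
Daughter: A = 233, Z = 91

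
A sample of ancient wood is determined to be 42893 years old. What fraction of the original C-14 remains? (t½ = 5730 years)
N/N₀ = (1/2)^(t/t½) = 0.005579 = 0.558%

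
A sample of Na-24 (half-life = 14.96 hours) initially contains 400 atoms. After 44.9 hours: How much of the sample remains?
N = N₀(1/2)^(t/t½) = 49.95 atoms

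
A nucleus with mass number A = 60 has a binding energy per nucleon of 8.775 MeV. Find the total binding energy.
B.E. = 8.775 × 60 = 526.5 MeV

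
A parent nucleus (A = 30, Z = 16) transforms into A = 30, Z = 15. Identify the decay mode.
ΔA = 0, ΔZ = -1 ⇒ beta-plus decay (β⁺) or electron capture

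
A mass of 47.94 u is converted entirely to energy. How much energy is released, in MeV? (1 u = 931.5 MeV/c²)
E = mc² = 44660 MeV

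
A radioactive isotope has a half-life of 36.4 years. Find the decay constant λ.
λ = ln(2)/t½ = 0.01904 year⁻¹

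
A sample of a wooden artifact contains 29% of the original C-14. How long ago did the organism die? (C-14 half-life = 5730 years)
Age = t½ × log₂(1/ratio) = 10230 years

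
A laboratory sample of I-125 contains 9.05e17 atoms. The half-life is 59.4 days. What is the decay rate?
A = λN = 1.056e16 decays/day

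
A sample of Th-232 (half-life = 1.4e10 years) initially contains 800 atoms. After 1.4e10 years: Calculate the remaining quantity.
N = N₀(1/2)^(t/t½) = 400 atoms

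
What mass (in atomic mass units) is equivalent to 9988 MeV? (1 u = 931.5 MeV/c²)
m = E/c² = 10.72 u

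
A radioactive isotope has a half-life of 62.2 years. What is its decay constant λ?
λ = ln(2)/t½ = 0.01114 year⁻¹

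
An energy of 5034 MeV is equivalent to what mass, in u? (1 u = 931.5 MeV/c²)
m = E/c² = 5.404 u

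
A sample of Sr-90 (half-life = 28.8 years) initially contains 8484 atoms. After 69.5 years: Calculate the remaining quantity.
N = N₀(1/2)^(t/t½) = 1593 atoms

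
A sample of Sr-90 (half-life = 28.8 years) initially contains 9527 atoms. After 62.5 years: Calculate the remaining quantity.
N = N₀(1/2)^(t/t½) = 2117 atoms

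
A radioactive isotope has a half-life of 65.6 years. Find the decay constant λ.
λ = ln(2)/t½ = 0.01057 year⁻¹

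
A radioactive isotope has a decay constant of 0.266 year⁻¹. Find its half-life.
t½ = ln(2)/λ = 2.606 years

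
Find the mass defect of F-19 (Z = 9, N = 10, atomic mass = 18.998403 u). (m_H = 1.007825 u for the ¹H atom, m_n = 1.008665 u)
Δm = Z·m_H + N·m_n − M = 0.1587 u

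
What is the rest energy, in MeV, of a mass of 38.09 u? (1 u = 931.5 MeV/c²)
E = mc² = 35480 MeV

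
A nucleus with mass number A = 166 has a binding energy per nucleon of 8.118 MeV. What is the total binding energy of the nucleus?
B.E. = 8.118 × 166 = 1348 MeV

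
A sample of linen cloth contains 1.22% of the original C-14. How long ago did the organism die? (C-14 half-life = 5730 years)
Age = t½ × log₂(1/ratio) = 36430 years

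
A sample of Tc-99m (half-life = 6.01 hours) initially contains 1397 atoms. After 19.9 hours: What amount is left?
N = N₀(1/2)^(t/t½) = 140.7 atoms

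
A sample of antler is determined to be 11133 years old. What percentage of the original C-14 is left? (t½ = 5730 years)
N/N₀ = (1/2)^(t/t½) = 0.2601 = 26%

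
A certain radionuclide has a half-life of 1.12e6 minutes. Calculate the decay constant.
λ = ln(2)/t½ = 6.189e-7 minute⁻¹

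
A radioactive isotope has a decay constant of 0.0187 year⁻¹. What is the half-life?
t½ = ln(2)/λ = 37.07 years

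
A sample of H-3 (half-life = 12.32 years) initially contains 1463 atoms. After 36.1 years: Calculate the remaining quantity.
N = N₀(1/2)^(t/t½) = 191.9 atoms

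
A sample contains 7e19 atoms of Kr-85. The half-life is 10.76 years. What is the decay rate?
A = λN = 4.509e18 decays/year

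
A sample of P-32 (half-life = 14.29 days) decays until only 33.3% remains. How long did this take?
t = t½ × log₂(N₀/N) = 22.67 days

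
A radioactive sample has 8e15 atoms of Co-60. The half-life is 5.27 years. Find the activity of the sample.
A = λN = 1.052e15 decays/year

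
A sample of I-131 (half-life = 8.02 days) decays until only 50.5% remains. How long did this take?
t = t½ × log₂(N₀/N) = 7.905 days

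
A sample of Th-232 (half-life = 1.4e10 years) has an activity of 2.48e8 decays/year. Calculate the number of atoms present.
N = A/λ = 5.009e18 atoms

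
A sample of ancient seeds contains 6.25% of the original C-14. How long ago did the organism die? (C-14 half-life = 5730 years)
Age = t½ × log₂(1/ratio) = 22920 years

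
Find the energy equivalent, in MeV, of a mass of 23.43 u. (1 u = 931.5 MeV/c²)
E = mc² = 21830 MeV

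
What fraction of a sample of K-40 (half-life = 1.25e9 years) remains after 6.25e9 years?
N/N₀ = (1/2)^(t/t½) = 0.03125 = 3.12%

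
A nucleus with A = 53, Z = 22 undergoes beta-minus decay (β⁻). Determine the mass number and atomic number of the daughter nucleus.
Daughter: A = 53, Z = 23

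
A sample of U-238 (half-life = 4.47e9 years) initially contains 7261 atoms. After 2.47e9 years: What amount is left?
N = N₀(1/2)^(t/t½) = 4951 atoms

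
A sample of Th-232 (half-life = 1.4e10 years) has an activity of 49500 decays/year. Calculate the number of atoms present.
N = A/λ = 9.998e14 atoms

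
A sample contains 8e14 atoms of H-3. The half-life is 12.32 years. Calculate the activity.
A = λN = 4.501e13 decays/year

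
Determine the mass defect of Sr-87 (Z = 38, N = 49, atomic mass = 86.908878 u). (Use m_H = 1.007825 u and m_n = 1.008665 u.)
Δm = Z·m_H + N·m_n − M = 0.8131 u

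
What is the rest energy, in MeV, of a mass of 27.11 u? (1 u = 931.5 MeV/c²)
E = mc² = 25250 MeV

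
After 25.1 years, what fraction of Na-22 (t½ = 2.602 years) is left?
N/N₀ = (1/2)^(t/t½) = 0.001248 = 0.125%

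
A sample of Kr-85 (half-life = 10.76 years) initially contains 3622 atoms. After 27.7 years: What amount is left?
N = N₀(1/2)^(t/t½) = 608.1 atoms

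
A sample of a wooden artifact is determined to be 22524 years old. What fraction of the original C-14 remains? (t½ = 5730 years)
N/N₀ = (1/2)^(t/t½) = 0.06557 = 6.56%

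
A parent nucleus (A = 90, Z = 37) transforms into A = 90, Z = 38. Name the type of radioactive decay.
ΔA = 0, ΔZ = +1 ⇒ beta-minus decay (β⁻)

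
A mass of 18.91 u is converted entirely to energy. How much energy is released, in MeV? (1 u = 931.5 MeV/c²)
E = mc² = 17610 MeV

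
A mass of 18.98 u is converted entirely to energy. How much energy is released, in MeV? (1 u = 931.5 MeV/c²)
E = mc² = 17680 MeV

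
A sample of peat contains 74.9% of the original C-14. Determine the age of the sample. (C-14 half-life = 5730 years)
Age = t½ × log₂(1/ratio) = 2389 years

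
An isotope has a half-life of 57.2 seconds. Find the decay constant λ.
λ = ln(2)/t½ = 0.01212 second⁻¹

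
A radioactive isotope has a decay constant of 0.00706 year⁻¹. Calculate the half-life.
t½ = ln(2)/λ = 98.18 years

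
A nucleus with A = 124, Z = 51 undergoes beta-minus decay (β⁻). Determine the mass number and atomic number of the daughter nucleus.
Daughter: A = 124, Z = 52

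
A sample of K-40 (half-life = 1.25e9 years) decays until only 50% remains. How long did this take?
t = t½ × log₂(N₀/N) = 1.25e9 years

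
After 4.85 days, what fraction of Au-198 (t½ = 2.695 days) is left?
N/N₀ = (1/2)^(t/t½) = 0.2872 = 28.7%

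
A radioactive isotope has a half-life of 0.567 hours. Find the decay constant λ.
λ = ln(2)/t½ = 1.222 hour⁻¹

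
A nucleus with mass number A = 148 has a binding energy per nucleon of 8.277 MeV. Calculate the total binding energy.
B.E. = 8.277 × 148 = 1225 MeV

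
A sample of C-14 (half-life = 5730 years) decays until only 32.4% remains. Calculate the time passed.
t = t½ × log₂(N₀/N) = 9317 years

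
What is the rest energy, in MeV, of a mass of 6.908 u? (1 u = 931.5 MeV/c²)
E = mc² = 6435 MeV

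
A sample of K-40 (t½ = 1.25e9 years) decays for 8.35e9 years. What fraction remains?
N/N₀ = (1/2)^(t/t½) = 0.009753 = 0.975%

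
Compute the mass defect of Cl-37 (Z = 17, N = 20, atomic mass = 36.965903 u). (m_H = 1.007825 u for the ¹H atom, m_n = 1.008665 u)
Δm = Z·m_H + N·m_n − M = 0.3404 u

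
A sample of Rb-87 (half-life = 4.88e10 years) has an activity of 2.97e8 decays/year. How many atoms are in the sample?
N = A/λ = 2.091e19 atoms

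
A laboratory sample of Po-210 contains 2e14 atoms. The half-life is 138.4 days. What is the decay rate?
A = λN = 1.002e12 decays/day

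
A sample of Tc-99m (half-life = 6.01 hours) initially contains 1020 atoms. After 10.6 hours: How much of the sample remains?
N = N₀(1/2)^(t/t½) = 300.4 atoms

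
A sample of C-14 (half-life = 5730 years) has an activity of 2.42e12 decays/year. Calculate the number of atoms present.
N = A/λ = 2.001e16 atoms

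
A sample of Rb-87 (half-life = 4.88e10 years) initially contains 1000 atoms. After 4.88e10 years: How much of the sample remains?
N = N₀(1/2)^(t/t½) = 500 atoms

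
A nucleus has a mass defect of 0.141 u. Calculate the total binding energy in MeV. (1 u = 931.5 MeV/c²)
B.E. = Δm × 931.5 = 131.3 MeV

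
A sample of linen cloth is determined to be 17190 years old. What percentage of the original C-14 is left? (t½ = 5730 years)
N/N₀ = (1/2)^(t/t½) = 0.125 = 12.5%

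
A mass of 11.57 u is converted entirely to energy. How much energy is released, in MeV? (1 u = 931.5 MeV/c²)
E = mc² = 10780 MeV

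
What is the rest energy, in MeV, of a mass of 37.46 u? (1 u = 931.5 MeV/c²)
E = mc² = 34890 MeV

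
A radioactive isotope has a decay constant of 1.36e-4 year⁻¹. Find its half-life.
t½ = ln(2)/λ = 5097 years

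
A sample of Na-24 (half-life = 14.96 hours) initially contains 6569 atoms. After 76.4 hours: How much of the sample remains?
N = N₀(1/2)^(t/t½) = 190.6 atoms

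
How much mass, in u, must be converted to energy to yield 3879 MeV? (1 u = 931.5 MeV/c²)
m = E/c² = 4.164 u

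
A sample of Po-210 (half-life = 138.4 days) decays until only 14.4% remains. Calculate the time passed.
t = t½ × log₂(N₀/N) = 386.9 days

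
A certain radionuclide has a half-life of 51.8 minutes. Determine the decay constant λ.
λ = ln(2)/t½ = 0.01338 minute⁻¹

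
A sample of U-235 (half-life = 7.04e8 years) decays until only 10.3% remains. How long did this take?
t = t½ × log₂(N₀/N) = 2.309e9 years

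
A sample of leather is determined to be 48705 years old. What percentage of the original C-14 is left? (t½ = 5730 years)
N/N₀ = (1/2)^(t/t½) = 0.002762 = 0.276%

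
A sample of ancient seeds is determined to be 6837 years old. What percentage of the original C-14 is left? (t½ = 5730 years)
N/N₀ = (1/2)^(t/t½) = 0.4373 = 43.7%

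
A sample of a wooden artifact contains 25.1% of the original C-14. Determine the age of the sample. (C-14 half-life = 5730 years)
Age = t½ × log₂(1/ratio) = 11430 years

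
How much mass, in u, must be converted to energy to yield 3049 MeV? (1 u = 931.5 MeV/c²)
m = E/c² = 3.273 u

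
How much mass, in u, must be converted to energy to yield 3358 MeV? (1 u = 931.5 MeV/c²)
m = E/c² = 3.605 u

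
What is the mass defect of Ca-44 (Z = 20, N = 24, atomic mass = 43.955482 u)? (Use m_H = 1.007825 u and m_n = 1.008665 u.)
Δm = Z·m_H + N·m_n − M = 0.409 u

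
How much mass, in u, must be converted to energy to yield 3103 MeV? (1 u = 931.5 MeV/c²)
m = E/c² = 3.331 u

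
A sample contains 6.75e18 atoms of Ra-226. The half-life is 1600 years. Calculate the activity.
A = λN = 2.924e15 decays/year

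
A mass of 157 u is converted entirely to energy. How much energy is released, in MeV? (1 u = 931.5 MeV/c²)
E = mc² = 1.462e5 MeV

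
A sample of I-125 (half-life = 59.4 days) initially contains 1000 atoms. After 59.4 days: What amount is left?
N = N₀(1/2)^(t/t½) = 500 atoms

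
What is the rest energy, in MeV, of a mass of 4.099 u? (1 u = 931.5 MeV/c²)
E = mc² = 3818 MeV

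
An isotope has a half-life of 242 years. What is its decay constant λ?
λ = ln(2)/t½ = 0.002864 year⁻¹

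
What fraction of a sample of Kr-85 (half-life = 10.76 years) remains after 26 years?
N/N₀ = (1/2)^(t/t½) = 0.1873 = 18.7%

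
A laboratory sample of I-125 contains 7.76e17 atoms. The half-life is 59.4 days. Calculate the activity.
A = λN = 9.055e15 decays/day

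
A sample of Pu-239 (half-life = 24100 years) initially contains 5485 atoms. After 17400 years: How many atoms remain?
N = N₀(1/2)^(t/t½) = 3325 atoms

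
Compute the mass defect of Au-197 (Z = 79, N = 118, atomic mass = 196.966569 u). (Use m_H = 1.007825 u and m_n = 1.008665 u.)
Δm = Z·m_H + N·m_n − M = 1.674 u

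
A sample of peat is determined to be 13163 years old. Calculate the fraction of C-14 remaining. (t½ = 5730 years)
N/N₀ = (1/2)^(t/t½) = 0.2035 = 20.3%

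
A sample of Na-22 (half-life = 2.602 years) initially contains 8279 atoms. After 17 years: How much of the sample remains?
N = N₀(1/2)^(t/t½) = 89.38 atoms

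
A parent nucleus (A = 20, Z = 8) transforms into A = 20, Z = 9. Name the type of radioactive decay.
ΔA = 0, ΔZ = +1 ⇒ beta-minus decay (β⁻)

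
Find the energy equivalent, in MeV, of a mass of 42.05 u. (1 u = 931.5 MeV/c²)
E = mc² = 39170 MeV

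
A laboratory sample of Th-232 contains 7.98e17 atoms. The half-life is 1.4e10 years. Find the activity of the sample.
A = λN = 3.951e7 decays/year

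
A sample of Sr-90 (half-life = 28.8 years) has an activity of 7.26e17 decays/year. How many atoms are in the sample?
N = A/λ = 3.017e19 atoms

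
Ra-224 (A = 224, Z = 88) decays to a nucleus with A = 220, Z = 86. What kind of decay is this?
ΔA = -4, ΔZ = -2 ⇒ alpha decay (α)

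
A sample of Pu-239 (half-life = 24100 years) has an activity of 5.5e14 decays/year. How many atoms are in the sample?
N = A/λ = 1.912e19 atoms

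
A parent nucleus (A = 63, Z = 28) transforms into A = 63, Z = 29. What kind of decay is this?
ΔA = 0, ΔZ = +1 ⇒ beta-minus decay (β⁻)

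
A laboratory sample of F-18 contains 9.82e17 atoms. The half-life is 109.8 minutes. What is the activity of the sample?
A = λN = 6.199e15 decays/minute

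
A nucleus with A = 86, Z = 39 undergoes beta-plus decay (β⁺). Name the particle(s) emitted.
β⁺: positron (e⁺) + neutrino (νₑ)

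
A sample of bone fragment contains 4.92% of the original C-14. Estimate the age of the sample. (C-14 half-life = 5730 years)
Age = t½ × log₂(1/ratio) = 24900 years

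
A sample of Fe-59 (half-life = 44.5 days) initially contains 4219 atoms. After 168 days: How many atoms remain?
N = N₀(1/2)^(t/t½) = 308.1 atoms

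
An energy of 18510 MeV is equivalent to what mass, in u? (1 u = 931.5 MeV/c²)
m = E/c² = 19.87 u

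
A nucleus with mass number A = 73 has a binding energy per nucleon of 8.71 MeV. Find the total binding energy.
B.E. = 8.71 × 73 = 635.8 MeV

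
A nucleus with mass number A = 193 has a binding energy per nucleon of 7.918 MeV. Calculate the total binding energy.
B.E. = 7.918 × 193 = 1528 MeV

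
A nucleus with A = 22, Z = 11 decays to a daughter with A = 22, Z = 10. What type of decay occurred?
ΔA = 0, ΔZ = -1 ⇒ beta-plus decay (β⁺) or electron capture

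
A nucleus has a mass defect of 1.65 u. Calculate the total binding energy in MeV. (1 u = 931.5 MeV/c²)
B.E. = Δm × 931.5 = 1537 MeV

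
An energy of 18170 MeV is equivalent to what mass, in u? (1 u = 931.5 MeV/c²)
m = E/c² = 19.51 u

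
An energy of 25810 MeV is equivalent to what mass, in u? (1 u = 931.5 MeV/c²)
m = E/c² = 27.71 u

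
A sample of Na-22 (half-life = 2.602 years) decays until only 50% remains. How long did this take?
t = t½ × log₂(N₀/N) = 2.602 years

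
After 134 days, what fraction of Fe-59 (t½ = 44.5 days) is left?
N/N₀ = (1/2)^(t/t½) = 0.124 = 12.4%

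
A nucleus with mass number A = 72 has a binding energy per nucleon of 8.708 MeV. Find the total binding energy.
B.E. = 8.708 × 72 = 627 MeV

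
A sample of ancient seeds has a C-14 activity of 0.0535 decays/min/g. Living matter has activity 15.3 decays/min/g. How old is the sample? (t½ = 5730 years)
Age = t½ × log₂(A₀/A) = 46760 years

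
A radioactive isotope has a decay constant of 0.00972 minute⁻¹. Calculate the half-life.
t½ = ln(2)/λ = 71.31 minutes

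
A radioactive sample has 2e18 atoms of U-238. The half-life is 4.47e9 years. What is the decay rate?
A = λN = 3.101e8 decays/year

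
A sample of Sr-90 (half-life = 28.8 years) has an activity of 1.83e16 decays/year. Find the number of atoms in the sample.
N = A/λ = 7.604e17 atoms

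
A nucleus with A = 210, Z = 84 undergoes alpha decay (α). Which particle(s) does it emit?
α particle = ⁴₂He (2 protons + 2 neutrons)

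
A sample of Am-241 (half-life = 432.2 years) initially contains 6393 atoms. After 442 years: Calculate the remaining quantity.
N = N₀(1/2)^(t/t½) = 3147 atoms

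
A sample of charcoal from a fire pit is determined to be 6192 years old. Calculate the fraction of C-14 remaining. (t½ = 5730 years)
N/N₀ = (1/2)^(t/t½) = 0.4728 = 47.3%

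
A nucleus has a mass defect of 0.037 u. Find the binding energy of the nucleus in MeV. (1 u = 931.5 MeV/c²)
B.E. = Δm × 931.5 = 34.47 MeV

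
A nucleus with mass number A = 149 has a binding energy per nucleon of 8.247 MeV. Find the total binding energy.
B.E. = 8.247 × 149 = 1229 MeV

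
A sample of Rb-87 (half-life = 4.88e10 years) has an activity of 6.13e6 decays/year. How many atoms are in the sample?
N = A/λ = 4.316e17 atoms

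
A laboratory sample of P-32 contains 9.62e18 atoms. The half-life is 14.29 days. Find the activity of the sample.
A = λN = 4.666e17 decays/day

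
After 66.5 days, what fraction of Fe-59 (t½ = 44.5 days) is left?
N/N₀ = (1/2)^(t/t½) = 0.3549 = 35.5%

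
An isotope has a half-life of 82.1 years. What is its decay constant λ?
λ = ln(2)/t½ = 0.008443 year⁻¹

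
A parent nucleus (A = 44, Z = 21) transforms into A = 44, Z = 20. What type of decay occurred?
ΔA = 0, ΔZ = -1 ⇒ beta-plus decay (β⁺) or electron capture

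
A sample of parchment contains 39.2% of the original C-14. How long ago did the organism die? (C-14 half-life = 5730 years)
Age = t½ × log₂(1/ratio) = 7742 years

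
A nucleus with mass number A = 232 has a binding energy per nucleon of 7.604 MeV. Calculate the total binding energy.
B.E. = 7.604 × 232 = 1764 MeV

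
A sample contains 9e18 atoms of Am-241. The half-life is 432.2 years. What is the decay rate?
A = λN = 1.443e16 decays/year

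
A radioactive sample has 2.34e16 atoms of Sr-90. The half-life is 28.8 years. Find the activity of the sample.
A = λN = 5.632e14 decays/year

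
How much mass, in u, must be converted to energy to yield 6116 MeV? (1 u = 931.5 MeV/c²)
m = E/c² = 6.566 u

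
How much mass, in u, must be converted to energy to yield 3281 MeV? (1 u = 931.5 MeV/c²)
m = E/c² = 3.522 u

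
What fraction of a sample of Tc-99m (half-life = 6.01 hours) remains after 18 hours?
N/N₀ = (1/2)^(t/t½) = 0.1254 = 12.5%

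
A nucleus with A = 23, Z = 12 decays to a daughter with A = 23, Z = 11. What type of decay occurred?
ΔA = 0, ΔZ = -1 ⇒ beta-plus decay (β⁺) or electron capture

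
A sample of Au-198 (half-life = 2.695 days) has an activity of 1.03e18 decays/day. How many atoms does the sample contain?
N = A/λ = 4.005e18 atoms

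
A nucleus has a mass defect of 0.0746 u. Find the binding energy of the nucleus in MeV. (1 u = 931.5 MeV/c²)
B.E. = Δm × 931.5 = 69.49 MeV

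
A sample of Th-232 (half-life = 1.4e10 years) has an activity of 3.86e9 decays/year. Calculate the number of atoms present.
N = A/λ = 7.796e19 atoms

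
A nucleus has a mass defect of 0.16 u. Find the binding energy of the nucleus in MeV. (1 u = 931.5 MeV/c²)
B.E. = Δm × 931.5 = 149 MeV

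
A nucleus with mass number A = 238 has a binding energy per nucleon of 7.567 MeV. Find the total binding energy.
B.E. = 7.567 × 238 = 1801 MeV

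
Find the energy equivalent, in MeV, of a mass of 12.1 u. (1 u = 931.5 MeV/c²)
E = mc² = 11270 MeV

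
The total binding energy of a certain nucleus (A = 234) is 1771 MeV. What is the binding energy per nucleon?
B.E./A = 1771/234 = 7.568 MeV/nucleon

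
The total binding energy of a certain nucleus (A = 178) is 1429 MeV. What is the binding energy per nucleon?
B.E./A = 1429/178 = 8.028 MeV/nucleon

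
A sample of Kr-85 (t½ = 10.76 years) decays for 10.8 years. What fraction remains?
N/N₀ = (1/2)^(t/t½) = 0.4987 = 49.9%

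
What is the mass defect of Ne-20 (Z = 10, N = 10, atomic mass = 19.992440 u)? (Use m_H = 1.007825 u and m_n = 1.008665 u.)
Δm = Z·m_H + N·m_n − M = 0.1725 u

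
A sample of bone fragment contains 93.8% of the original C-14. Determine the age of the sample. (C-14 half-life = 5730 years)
Age = t½ × log₂(1/ratio) = 529.1 years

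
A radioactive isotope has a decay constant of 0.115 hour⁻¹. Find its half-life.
t½ = ln(2)/λ = 6.027 hours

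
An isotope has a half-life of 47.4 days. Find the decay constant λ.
λ = ln(2)/t½ = 0.01462 day⁻¹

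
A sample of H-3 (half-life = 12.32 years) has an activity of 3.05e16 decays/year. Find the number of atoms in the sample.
N = A/λ = 5.421e17 atoms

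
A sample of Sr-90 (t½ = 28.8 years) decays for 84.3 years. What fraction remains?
N/N₀ = (1/2)^(t/t½) = 0.1315 = 13.1%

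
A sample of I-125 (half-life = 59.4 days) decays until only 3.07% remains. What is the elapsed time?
t = t½ × log₂(N₀/N) = 298.5 days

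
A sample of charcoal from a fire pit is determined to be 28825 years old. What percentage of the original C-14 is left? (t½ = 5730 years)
N/N₀ = (1/2)^(t/t½) = 0.0306 = 3.06%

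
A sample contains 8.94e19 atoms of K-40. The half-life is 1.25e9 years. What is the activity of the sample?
A = λN = 4.957e10 decays/year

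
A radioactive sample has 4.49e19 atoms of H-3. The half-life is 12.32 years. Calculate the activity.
A = λN = 2.526e18 decays/year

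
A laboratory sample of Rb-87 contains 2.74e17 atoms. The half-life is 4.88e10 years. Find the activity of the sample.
A = λN = 3.892e6 decays/year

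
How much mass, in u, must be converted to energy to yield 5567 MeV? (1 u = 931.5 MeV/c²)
m = E/c² = 5.976 u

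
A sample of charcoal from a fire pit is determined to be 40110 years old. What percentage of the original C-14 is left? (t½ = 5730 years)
N/N₀ = (1/2)^(t/t½) = 0.007812 = 0.781%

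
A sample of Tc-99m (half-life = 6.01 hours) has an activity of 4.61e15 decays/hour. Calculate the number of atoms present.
N = A/λ = 3.997e16 atoms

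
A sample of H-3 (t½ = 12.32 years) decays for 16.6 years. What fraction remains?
N/N₀ = (1/2)^(t/t½) = 0.393 = 39.3%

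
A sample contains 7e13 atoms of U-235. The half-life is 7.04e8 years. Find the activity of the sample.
A = λN = 68920 decays/year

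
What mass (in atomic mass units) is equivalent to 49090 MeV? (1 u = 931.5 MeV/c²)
m = E/c² = 52.7 u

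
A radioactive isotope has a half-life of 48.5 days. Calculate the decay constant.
λ = ln(2)/t½ = 0.01429 day⁻¹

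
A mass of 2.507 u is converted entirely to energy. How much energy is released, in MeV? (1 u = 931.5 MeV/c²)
E = mc² = 2335 MeV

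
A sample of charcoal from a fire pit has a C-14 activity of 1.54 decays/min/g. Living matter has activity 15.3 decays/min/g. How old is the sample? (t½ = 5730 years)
Age = t½ × log₂(A₀/A) = 18980 years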